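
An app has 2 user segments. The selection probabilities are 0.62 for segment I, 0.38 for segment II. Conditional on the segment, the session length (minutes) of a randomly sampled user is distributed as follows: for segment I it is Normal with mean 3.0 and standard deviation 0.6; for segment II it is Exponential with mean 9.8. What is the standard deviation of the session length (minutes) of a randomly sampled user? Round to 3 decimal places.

Per component, I: μ=3, E[X²]=9.36; II: μ=9.8, E[X²]=192.08.
E[X] = 0.62·3 + 0.38·9.8 = 5.584.
E[X²] = 0.62·9.36 + 0.38·192.08 = 78.7936.
Var(X) = E[X²] − (E[X])² = 78.7936 − 31.1811 = 47.6125.
SD(X) = √47.6125 = 6.90018.

6.900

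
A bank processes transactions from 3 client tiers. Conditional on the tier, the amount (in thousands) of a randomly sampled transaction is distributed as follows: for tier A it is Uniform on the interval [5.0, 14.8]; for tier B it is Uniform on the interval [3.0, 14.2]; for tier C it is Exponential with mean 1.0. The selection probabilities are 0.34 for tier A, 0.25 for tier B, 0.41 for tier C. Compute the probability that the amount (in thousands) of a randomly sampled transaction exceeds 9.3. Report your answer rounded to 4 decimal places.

Conditional on each tier, P(X > 9.3): A: 0.561224; B: 0.4375; C: 9.14242e-05.
By total probability, P(X > 9.3) = 0.34·0.561224 + 0.25·0.4375 + 0.41·9.14242e-05 = 0.300229.

0.3002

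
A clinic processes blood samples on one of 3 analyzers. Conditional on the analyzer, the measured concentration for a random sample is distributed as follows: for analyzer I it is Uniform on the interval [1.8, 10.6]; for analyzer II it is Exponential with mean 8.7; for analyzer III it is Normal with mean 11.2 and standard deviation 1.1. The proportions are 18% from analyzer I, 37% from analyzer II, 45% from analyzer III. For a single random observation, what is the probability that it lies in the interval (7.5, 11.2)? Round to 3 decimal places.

Conditional on each analyzer, P(7.5 < X < 11.2): I: 0.352273; II: 0.146288; III: 0.499615.
By total probability, P(7.5 < X < 11.2) = 0.18·0.352273 + 0.37·0.146288 + 0.45·0.499615 = 0.342363.

0.342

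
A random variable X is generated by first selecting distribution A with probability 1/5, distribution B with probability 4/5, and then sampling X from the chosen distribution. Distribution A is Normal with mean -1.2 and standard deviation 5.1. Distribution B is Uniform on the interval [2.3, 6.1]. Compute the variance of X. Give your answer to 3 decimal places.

10.830

Per component, A: μ=-1.2, E[X²]=27.45; B: μ=4.2, E[X²]=18.8433.
E[X] = 0.2·-1.2 + 0.8·4.2 = 3.12.
E[X²] = 0.2·27.45 + 0.8·18.8433 = 20.5647.
Var(X) = E[X²] − (E[X])² = 20.5647 − 9.7344 = 10.8303.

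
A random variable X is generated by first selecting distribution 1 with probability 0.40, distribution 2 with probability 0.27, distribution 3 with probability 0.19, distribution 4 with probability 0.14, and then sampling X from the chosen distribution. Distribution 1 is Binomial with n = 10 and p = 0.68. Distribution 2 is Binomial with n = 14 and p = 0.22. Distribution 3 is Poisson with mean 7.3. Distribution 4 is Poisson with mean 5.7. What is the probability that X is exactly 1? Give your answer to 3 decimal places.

Conditional on each component, P(X = 1): 1: 0.000239254; 2: 0.121837; 3: 0.00493143; 4: 0.019072.
By total probability, P(X = 1) = 0.4·0.000239254 + 0.27·0.121837 + 0.19·0.00493143 + 0.14·0.019072 = 0.0365988.

0.037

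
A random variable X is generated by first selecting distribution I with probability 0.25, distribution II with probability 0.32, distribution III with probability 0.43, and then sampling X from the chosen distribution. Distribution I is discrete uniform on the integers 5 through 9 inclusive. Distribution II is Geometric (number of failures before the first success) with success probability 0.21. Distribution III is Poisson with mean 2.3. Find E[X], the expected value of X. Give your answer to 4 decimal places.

3.9428

Component means — I: 7; II: 3.7619; III: 2.3.
E[X] = 0.25·7 + 0.32·3.7619 + 0.43·2.3 = 3.94281.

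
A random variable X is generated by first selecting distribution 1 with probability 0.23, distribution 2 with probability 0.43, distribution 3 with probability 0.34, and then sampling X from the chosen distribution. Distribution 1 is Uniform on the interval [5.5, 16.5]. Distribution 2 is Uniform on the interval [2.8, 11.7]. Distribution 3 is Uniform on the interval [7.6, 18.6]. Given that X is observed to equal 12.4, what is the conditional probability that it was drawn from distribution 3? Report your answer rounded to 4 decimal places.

Likelihoods f(12.4 | ·): 1: 0.0909091; 2: 0; 3: 0.0909091.
Posterior ∝ prior × likelihood. Numerator for 3: 0.34·0.0909091 = 0.0309091.
Normalizing constant: 0.23·0.0909091 + 0.43·0 + 0.34·0.0909091 = 0.0518182.
P(3 | observation) = 0.0309091 / 0.0518182 = 0.596491.

0.5965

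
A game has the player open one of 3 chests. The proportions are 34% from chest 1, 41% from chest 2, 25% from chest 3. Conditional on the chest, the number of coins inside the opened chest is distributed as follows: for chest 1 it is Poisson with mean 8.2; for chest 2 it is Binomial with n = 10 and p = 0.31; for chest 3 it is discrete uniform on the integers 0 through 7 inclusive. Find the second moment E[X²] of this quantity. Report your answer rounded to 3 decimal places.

34.842

For each component E[X²] = Var + (mean)², giving 1: 75.44; 2: 11.749; 3: 17.5.
Overall E[X²] = 0.34·75.44 + 0.41·11.749 + 0.25·17.5 = 34.8417.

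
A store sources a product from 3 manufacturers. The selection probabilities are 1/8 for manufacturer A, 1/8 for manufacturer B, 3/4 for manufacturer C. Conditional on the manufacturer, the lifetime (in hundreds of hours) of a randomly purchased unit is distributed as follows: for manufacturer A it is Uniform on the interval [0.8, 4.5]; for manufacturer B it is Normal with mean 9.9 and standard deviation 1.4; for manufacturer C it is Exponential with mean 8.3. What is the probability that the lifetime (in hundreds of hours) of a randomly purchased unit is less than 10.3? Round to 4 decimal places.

0.7347

Conditional on each manufacturer, P(X < 10.3): A: 1; B: 0.612452; C: 0.710895.
By total probability, P(X < 10.3) = 0.125·1 + 0.125·0.612452 + 0.75·0.710895 = 0.734727.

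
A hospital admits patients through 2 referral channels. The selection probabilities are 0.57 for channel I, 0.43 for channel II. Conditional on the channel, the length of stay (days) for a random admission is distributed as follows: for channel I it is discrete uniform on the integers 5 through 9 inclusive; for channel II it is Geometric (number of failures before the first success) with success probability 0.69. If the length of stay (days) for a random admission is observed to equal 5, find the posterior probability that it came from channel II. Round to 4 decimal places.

0.0074

Likelihoods P(X=5 | ·): I: 0.2; II: 0.00197541.
Posterior ∝ prior × likelihood. Numerator for II: 0.43·0.00197541 = 0.000849427.
Normalizing constant: 0.57·0.2 + 0.43·0.00197541 = 0.114849.
P(II | observation) = 0.000849427 / 0.114849 = 0.007396.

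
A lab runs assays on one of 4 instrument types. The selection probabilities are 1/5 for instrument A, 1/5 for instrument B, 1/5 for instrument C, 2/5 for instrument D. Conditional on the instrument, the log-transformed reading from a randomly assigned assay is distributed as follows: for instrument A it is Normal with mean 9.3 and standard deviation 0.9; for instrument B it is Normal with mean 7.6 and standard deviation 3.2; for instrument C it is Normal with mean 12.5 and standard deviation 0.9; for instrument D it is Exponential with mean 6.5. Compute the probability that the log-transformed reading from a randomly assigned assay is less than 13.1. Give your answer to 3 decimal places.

0.888

Conditional on each instrument, P(X < 13.1): A: 0.999988; B: 0.95717; C: 0.747507; D: 0.866731.
By total probability, P(X < 13.1) = 0.2·0.999988 + 0.2·0.95717 + 0.2·0.747507 + 0.4·0.866731 = 0.887625.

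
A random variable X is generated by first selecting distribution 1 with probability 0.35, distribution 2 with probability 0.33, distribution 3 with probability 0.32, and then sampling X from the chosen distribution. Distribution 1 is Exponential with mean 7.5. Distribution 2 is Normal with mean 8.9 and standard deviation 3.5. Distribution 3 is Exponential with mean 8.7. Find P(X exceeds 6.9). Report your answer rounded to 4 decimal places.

0.5206

Conditional on each component, P(X > 6.9): 1: 0.398519; 2: 0.716145; 3: 0.452438.
By total probability, P(X > 6.9) = 0.35·0.398519 + 0.33·0.716145 + 0.32·0.452438 = 0.52059.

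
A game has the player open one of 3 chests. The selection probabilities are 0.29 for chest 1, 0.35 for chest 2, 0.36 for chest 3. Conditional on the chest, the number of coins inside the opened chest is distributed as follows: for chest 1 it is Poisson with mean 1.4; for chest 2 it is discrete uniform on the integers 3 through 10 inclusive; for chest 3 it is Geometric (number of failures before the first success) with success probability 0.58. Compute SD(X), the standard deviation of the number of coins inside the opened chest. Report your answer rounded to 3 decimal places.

Per component, 1: μ=1.4, E[X²]=3.36; 2: μ=6.5, E[X²]=47.5; 3: μ=0.724138, E[X²]=1.77289.
E[X] = 0.29·1.4 + 0.35·6.5 + 0.36·0.724138 = 2.94169.
E[X²] = 0.29·3.36 + 0.35·47.5 + 0.36·1.77289 = 18.2376.
Var(X) = E[X²] − (E[X])² = 18.2376 − 8.65354 = 9.5841.
SD(X) = √9.5841 = 3.09582.

3.096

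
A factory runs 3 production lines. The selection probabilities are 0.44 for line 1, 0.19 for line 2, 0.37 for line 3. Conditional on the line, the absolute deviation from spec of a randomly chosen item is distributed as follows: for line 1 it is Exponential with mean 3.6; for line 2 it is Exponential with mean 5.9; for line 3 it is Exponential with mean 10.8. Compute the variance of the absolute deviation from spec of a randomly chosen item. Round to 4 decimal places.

66.0428

Per component, 1: μ=3.6, E[X²]=25.92; 2: μ=5.9, E[X²]=69.62; 3: μ=10.8, E[X²]=233.28.
E[X] = 0.44·3.6 + 0.19·5.9 + 0.37·10.8 = 6.701.
E[X²] = 0.44·25.92 + 0.19·69.62 + 0.37·233.28 = 110.946.
Var(X) = E[X²] − (E[X])² = 110.946 − 44.9034 = 66.0428.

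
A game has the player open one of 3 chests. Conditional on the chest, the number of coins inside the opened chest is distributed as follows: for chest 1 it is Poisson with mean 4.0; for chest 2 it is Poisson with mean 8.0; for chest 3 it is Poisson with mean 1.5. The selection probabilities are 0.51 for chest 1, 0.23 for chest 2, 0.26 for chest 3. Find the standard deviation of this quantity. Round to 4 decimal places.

3.0825

Per component, 1: μ=4, E[X²]=20; 2: μ=8, E[X²]=72; 3: μ=1.5, E[X²]=3.75.
E[X] = 0.51·4 + 0.23·8 + 0.26·1.5 = 4.27.
E[X²] = 0.51·20 + 0.23·72 + 0.26·3.75 = 27.735.
Var(X) = E[X²] − (E[X])² = 27.735 − 18.2329 = 9.5021.
SD(X) = √9.5021 = 3.08255.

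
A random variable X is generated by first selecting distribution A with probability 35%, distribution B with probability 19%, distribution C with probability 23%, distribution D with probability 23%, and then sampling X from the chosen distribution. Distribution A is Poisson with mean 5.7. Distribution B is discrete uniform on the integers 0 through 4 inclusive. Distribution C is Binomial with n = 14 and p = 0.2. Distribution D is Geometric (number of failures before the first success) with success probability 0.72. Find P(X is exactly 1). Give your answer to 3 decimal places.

0.126

Conditional on each component, P(X = 1): A: 0.019072; B: 0.2; C: 0.153932; D: 0.2016.
By total probability, P(X = 1) = 0.35·0.019072 + 0.19·0.2 + 0.23·0.153932 + 0.23·0.2016 = 0.126447.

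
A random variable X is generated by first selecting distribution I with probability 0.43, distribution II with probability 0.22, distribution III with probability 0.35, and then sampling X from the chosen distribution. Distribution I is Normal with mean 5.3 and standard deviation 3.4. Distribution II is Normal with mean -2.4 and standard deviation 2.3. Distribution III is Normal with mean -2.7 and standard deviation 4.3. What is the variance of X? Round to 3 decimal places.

Per component, I: μ=5.3, E[X²]=39.65; II: μ=-2.4, E[X²]=11.05; III: μ=-2.7, E[X²]=25.78.
E[X] = 0.43·5.3 + 0.22·-2.4 + 0.35·-2.7 = 0.806.
E[X²] = 0.43·39.65 + 0.22·11.05 + 0.35·25.78 = 28.5035.
Var(X) = E[X²] − (E[X])² = 28.5035 − 0.649636 = 27.8539.

27.854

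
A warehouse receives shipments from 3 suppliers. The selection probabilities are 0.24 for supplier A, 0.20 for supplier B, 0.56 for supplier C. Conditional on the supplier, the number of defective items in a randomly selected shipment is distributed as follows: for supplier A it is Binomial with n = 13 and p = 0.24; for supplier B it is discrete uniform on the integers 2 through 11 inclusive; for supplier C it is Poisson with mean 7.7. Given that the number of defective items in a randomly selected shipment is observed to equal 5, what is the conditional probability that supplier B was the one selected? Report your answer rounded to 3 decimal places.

0.191

Likelihoods P(X=5 | ·): A: 0.114063; B: 0.1; C: 0.102142.
Posterior ∝ prior × likelihood. Numerator for B: 0.2·0.1 = 0.02.
Normalizing constant: 0.24·0.114063 + 0.2·0.1 + 0.56·0.102142 = 0.104575.
P(B | observation) = 0.02 / 0.104575 = 0.191251.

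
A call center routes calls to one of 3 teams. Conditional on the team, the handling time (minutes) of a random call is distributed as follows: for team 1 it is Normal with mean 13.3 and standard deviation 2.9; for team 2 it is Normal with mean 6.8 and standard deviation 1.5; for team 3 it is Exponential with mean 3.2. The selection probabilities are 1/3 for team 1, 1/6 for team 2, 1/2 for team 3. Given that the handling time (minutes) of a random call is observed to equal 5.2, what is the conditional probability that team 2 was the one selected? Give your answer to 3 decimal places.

0.442

Likelihoods f(5.2 | ·): 1: 0.00278262; 2: 0.150575; 3: 0.0615349.
Posterior ∝ prior × likelihood. Numerator for 2: 0.166667·0.150575 = 0.0250959.
Normalizing constant: 0.333333·0.00278262 + 0.166667·0.150575 + 0.5·0.0615349 = 0.0567909.
P(2 | observation) = 0.0250959 / 0.0567909 = 0.4419.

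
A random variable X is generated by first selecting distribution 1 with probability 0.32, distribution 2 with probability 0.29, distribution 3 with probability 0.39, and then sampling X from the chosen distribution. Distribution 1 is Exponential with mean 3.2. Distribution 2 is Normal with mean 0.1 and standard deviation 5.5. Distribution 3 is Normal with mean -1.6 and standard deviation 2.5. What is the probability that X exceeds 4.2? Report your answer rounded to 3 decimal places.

0.156

Conditional on each component, P(X > 4.2): 1: 0.269146; 2: 0.227998; 3: 0.0101704.
By total probability, P(X > 4.2) = 0.32·0.269146 + 0.29·0.227998 + 0.39·0.0101704 = 0.156213.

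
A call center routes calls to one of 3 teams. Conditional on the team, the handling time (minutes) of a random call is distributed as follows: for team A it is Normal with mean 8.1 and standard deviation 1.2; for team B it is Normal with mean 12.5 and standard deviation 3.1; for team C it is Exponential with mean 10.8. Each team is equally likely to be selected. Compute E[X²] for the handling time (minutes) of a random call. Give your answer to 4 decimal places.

For each component E[X²] = Var + (mean)², giving A: 67.05; B: 165.86; C: 233.28.
Overall E[X²] = 0.333333·67.05 + 0.333333·165.86 + 0.333333·233.28 = 155.397.

155.3967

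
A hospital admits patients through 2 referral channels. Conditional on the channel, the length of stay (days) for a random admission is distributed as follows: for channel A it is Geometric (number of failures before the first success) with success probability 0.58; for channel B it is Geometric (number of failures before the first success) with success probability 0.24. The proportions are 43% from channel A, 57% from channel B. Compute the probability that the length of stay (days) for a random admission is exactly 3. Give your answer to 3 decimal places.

0.079

Conditional on each channel, P(X = 3): A: 0.042971; B: 0.105354.
By total probability, P(X = 3) = 0.43·0.042971 + 0.57·0.105354 = 0.0785295.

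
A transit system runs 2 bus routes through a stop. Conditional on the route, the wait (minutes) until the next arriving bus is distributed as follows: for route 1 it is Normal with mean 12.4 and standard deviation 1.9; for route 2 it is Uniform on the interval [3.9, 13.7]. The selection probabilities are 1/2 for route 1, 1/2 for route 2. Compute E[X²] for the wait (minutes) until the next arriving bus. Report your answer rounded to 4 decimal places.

121.4067

For each component E[X²] = Var + (mean)², giving 1: 157.37; 2: 85.4433.
Overall E[X²] = 0.5·157.37 + 0.5·85.4433 = 121.407.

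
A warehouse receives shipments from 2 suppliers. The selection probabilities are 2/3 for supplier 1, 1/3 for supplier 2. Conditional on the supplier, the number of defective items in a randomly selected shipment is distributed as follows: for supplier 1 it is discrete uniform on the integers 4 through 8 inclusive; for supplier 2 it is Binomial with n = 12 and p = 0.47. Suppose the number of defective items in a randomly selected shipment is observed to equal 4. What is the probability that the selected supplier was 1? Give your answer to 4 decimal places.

0.7268

Likelihoods P(X=4 | ·): 1: 0.2; 2: 0.150385.
Posterior ∝ prior × likelihood. Numerator for 1: 0.666667·0.2 = 0.133333.
Normalizing constant: 0.666667·0.2 + 0.333333·0.150385 = 0.183462.
P(1 | observation) = 0.133333 / 0.183462 = 0.726764.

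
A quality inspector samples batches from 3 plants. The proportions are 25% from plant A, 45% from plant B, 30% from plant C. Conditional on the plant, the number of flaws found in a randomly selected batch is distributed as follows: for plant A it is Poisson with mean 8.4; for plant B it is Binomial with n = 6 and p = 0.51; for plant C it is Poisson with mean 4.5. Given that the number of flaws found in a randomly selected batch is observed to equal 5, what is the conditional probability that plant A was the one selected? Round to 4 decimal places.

0.1682

Likelihoods P(X=5 | ·): A: 0.0783685; B: 0.101437; C: 0.170827.
Posterior ∝ prior × likelihood. Numerator for A: 0.25·0.0783685 = 0.0195921.
Normalizing constant: 0.25·0.0783685 + 0.45·0.101437 + 0.3·0.170827 = 0.116487.
P(A | observation) = 0.0195921 / 0.116487 = 0.168191.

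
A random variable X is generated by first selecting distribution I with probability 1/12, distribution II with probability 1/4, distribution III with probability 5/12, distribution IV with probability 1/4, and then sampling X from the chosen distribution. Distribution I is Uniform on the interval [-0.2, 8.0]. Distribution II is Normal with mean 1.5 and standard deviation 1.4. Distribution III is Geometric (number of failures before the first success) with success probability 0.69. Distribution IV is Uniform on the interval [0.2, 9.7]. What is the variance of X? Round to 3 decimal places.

Per component, I: μ=3.9, E[X²]=20.8133; II: μ=1.5, E[X²]=4.21; III: μ=0.449275, E[X²]=0.852972; IV: μ=4.95, E[X²]=32.0233.
E[X] = 0.0833333·3.9 + 0.25·1.5 + 0.416667·0.449275 + 0.25·4.95 = 2.1247.
E[X²] = 0.0833333·20.8133 + 0.25·4.21 + 0.416667·0.852972 + 0.25·32.0233 = 11.1482.
Var(X) = E[X²] − (E[X])² = 11.1482 − 4.51434 = 6.63384.

6.634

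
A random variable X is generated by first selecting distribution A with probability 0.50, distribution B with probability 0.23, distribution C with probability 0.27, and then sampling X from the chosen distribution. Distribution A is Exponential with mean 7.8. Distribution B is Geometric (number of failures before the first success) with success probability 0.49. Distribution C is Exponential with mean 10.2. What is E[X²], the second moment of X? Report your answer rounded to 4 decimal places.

117.7593

For each component E[X²] = Var + (mean)², giving A: 121.68; B: 3.20741; C: 208.08.
Overall E[X²] = 0.5·121.68 + 0.23·3.20741 + 0.27·208.08 = 117.759.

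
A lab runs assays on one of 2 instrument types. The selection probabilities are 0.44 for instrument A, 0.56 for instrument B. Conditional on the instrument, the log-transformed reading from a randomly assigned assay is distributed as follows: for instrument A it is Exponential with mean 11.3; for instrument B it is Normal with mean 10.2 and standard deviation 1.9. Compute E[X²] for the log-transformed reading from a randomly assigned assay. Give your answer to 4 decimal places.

172.6512

For each component E[X²] = Var + (mean)², giving A: 255.38; B: 107.65.
Overall E[X²] = 0.44·255.38 + 0.56·107.65 = 172.651.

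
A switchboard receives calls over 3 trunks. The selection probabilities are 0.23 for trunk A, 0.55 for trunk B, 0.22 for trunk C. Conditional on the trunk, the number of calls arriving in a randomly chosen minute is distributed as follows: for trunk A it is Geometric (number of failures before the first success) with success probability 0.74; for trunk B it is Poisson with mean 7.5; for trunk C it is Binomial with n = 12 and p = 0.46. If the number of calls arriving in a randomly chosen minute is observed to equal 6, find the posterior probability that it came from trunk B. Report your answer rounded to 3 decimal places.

Likelihoods P(X=6 | ·): A: 0.000228598; B: 0.136718; C: 0.217061.
Posterior ∝ prior × likelihood. Numerator for B: 0.55·0.136718 = 0.075195.
Normalizing constant: 0.23·0.000228598 + 0.55·0.136718 + 0.22·0.217061 = 0.123001.
P(B | observation) = 0.075195 / 0.123001 = 0.611337.

0.611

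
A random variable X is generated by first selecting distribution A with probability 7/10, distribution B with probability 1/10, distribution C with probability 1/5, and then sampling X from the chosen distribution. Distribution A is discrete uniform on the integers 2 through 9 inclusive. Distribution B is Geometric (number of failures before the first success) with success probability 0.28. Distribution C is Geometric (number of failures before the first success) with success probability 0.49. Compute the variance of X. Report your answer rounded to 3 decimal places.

Per component, A: μ=5.5, E[X²]=35.5; B: μ=2.57143, E[X²]=15.7959; C: μ=1.04082, E[X²]=3.20741.
E[X] = 0.7·5.5 + 0.1·2.57143 + 0.2·1.04082 = 4.31531.
E[X²] = 0.7·35.5 + 0.1·15.7959 + 0.2·3.20741 = 27.0711.
Var(X) = E[X²] − (E[X])² = 27.0711 − 18.6219 = 8.44921.

8.449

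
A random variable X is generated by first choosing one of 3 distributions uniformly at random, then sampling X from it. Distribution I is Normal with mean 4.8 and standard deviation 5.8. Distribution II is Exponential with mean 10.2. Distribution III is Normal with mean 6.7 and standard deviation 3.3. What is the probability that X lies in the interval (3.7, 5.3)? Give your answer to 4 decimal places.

Conditional on each component, P(3.7 < X < 5.3): I: 0.109559; II: 0.10101; III: 0.154043.
By total probability, P(3.7 < X < 5.3) = 0.333333·0.109559 + 0.333333·0.10101 + 0.333333·0.154043 = 0.121538.

0.1215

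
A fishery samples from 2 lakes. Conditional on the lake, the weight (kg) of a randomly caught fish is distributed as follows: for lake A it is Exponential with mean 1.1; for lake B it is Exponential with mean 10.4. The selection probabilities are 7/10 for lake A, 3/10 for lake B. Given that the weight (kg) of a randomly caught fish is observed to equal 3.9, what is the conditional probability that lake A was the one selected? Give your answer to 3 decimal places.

0.481

Likelihoods f(3.9 | ·): A: 0.0262323; B: 0.0660855.
Posterior ∝ prior × likelihood. Numerator for A: 0.7·0.0262323 = 0.0183626.
Normalizing constant: 0.7·0.0262323 + 0.3·0.0660855 = 0.0381882.
P(A | observation) = 0.0183626 / 0.0381882 = 0.480844.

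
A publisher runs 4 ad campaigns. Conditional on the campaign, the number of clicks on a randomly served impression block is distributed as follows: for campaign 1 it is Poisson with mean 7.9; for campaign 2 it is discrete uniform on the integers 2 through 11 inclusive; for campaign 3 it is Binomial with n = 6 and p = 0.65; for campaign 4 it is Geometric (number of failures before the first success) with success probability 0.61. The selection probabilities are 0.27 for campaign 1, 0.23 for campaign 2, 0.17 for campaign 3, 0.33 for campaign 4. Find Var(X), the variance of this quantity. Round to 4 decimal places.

Per component, 1: μ=7.9, E[X²]=70.31; 2: μ=6.5, E[X²]=50.5; 3: μ=3.9, E[X²]=16.575; 4: μ=0.639344, E[X²]=1.45687.
E[X] = 0.27·7.9 + 0.23·6.5 + 0.17·3.9 + 0.33·0.639344 = 4.50198.
E[X²] = 0.27·70.31 + 0.23·50.5 + 0.17·16.575 + 0.33·1.45687 = 33.8972.
Var(X) = E[X²] − (E[X])² = 33.8972 − 20.2679 = 13.6294.

13.6294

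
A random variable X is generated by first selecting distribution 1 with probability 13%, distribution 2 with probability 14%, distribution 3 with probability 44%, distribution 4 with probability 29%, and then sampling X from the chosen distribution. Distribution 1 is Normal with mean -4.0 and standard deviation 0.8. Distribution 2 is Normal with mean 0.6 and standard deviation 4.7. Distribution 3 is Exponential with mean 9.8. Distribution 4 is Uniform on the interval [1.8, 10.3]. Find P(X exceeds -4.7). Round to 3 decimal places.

Conditional on each component, P(X > -4.7): 1: 0.809213; 2: 0.870268; 3: 1; 4: 1.
By total probability, P(X > -4.7) = 0.13·0.809213 + 0.14·0.870268 + 0.44·1 + 0.29·1 = 0.957035.

0.957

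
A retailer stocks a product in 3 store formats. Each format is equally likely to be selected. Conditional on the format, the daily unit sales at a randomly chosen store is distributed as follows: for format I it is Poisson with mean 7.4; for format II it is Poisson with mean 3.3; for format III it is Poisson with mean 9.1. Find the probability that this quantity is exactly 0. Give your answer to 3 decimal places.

0.013

Conditional on each format, P(X = 0): I: 0.000611253; II: 0.0368832; III: 0.000111666.
By total probability, P(X = 0) = 0.333333·0.000611253 + 0.333333·0.0368832 + 0.333333·0.000111666 = 0.0125354.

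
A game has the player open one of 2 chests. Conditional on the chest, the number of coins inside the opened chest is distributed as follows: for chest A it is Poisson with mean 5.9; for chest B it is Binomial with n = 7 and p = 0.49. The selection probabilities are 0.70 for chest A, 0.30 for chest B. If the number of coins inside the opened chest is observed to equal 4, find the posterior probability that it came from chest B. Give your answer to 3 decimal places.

0.453

Likelihoods P(X=4 | ·): A: 0.138312; B: 0.267647.
Posterior ∝ prior × likelihood. Numerator for B: 0.3·0.267647 = 0.0802942.
Normalizing constant: 0.7·0.138312 + 0.3·0.267647 = 0.177112.
P(B | observation) = 0.0802942 / 0.177112 = 0.453351.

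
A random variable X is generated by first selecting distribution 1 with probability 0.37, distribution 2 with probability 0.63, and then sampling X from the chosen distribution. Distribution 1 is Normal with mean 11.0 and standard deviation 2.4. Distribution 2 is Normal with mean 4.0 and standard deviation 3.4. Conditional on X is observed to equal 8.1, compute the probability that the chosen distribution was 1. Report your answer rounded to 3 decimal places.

Likelihoods f(8.1 | ·): 1: 0.080103; 2: 0.0567108.
Posterior ∝ prior × likelihood. Numerator for 1: 0.37·0.080103 = 0.0296381.
Normalizing constant: 0.37·0.080103 + 0.63·0.0567108 = 0.0653659.
P(1 | observation) = 0.0296381 / 0.0653659 = 0.453418.

0.453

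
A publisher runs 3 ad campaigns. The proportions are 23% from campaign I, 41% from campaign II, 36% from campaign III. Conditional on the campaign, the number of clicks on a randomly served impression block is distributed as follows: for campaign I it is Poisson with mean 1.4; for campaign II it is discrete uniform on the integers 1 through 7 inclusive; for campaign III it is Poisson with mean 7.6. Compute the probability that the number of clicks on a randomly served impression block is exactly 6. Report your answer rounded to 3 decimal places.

0.107

Conditional on each campaign, P(X = 6): I: 0.00257883; II: 0.142857; III: 0.13394.
By total probability, P(X = 6) = 0.23·0.00257883 + 0.41·0.142857 + 0.36·0.13394 = 0.107383.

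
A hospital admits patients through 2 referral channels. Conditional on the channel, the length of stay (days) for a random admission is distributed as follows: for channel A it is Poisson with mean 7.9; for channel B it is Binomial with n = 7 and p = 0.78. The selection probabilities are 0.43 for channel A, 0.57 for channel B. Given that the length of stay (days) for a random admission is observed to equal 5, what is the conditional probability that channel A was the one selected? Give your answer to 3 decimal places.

0.196

Likelihoods P(X=5 | ·): A: 0.0950666; B: 0.293452.
Posterior ∝ prior × likelihood. Numerator for A: 0.43·0.0950666 = 0.0408786.
Normalizing constant: 0.43·0.0950666 + 0.57·0.293452 = 0.208146.
P(A | observation) = 0.0408786 / 0.208146 = 0.196394.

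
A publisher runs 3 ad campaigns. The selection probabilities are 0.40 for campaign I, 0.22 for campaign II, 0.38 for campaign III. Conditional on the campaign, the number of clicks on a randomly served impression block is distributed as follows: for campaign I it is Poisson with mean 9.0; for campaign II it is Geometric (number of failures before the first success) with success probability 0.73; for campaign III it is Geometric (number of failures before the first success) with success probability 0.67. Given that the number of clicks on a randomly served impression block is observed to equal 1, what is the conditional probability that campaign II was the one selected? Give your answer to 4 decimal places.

0.3392

Likelihoods P(X=1 | ·): I: 0.00111069; II: 0.1971; III: 0.2211.
Posterior ∝ prior × likelihood. Numerator for II: 0.22·0.1971 = 0.043362.
Normalizing constant: 0.4·0.00111069 + 0.22·0.1971 + 0.38·0.2211 = 0.127824.
P(II | observation) = 0.043362 / 0.127824 = 0.339231.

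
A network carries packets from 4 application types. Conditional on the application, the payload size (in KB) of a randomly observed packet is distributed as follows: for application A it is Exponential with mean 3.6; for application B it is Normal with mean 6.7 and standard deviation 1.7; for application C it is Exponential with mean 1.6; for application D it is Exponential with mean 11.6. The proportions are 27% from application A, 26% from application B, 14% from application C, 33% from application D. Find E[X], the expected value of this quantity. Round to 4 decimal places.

6.7660

Component means — A: 3.6; B: 6.7; C: 1.6; D: 11.6.
E[X] = 0.27·3.6 + 0.26·6.7 + 0.14·1.6 + 0.33·11.6 = 6.766.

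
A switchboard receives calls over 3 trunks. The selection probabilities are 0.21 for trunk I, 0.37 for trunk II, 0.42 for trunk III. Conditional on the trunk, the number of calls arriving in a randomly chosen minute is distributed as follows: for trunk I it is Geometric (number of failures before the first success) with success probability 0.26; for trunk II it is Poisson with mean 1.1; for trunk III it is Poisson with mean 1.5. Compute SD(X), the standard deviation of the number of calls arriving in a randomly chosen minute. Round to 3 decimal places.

Per component, I: μ=2.84615, E[X²]=19.0473; II: μ=1.1, E[X²]=2.31; III: μ=1.5, E[X²]=3.75.
E[X] = 0.21·2.84615 + 0.37·1.1 + 0.42·1.5 = 1.63469.
E[X²] = 0.21·19.0473 + 0.37·2.31 + 0.42·3.75 = 6.42964.
Var(X) = E[X²] − (E[X])² = 6.42964 − 2.67222 = 3.75742.
SD(X) = √3.75742 = 1.93841.

1.938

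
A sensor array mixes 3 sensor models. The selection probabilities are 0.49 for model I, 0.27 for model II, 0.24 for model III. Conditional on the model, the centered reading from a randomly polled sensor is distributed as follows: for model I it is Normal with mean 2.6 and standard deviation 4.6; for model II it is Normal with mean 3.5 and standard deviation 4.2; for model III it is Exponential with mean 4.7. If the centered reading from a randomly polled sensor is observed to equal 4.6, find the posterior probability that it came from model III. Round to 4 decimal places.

Likelihoods f(4.6 | ·): I: 0.0789048; II: 0.0917837; III: 0.0799554.
Posterior ∝ prior × likelihood. Numerator for III: 0.24·0.0799554 = 0.0191893.
Normalizing constant: 0.49·0.0789048 + 0.27·0.0917837 + 0.24·0.0799554 = 0.0826343.
P(III | observation) = 0.0191893 / 0.0826343 = 0.23222.

0.2322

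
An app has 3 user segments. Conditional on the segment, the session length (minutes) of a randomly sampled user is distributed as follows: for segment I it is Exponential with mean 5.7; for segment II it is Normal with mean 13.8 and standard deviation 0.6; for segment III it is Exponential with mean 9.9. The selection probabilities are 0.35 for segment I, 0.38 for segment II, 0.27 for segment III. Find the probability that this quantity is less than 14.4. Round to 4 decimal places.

Conditional on each segment, P(X < 14.4): I: 0.920047; II: 0.841345; III: 0.766494.
By total probability, P(X < 14.4) = 0.35·0.920047 + 0.38·0.841345 + 0.27·0.766494 = 0.848681.

0.8487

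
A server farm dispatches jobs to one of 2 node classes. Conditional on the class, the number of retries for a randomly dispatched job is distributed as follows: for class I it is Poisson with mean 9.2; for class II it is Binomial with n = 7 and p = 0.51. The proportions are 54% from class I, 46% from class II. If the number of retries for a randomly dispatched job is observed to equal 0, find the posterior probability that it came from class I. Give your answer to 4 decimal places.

0.0172

Likelihoods P(X=0 | ·): I: 0.000101039; II: 0.00678223.
Posterior ∝ prior × likelihood. Numerator for I: 0.54·0.000101039 = 5.45613e-05.
Normalizing constant: 0.54·0.000101039 + 0.46·0.00678223 = 0.00317439.
P(I | observation) = 5.45613e-05 / 0.00317439 = 0.017188.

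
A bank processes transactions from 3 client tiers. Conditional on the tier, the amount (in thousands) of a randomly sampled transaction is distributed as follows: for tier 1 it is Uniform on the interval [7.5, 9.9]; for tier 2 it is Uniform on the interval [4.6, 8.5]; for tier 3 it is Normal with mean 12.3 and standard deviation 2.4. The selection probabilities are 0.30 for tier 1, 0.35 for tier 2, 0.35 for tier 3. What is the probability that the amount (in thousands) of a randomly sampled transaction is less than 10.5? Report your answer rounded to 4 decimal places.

0.7293

Conditional on each tier, P(X < 10.5): 1: 1; 2: 1; 3: 0.226627.
By total probability, P(X < 10.5) = 0.3·1 + 0.35·1 + 0.35·0.226627 = 0.72932.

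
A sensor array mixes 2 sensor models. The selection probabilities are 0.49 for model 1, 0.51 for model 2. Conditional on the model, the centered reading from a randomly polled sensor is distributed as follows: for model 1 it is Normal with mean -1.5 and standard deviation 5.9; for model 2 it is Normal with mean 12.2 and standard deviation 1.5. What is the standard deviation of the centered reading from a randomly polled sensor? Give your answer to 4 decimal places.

Per component, 1: μ=-1.5, E[X²]=37.06; 2: μ=12.2, E[X²]=151.09.
E[X] = 0.49·-1.5 + 0.51·12.2 = 5.487.
E[X²] = 0.49·37.06 + 0.51·151.09 = 95.2153.
Var(X) = E[X²] − (E[X])² = 95.2153 − 30.1072 = 65.1081.
SD(X) = √65.1081 = 8.06896.

8.0690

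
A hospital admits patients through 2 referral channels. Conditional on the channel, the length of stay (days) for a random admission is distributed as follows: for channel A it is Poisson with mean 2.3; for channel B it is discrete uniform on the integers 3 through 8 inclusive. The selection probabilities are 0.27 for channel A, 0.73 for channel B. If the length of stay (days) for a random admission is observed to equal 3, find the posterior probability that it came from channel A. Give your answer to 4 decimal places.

Likelihoods P(X=3 | ·): A: 0.203308; B: 0.166667.
Posterior ∝ prior × likelihood. Numerator for A: 0.27·0.203308 = 0.0548932.
Normalizing constant: 0.27·0.203308 + 0.73·0.166667 = 0.17656.
P(A | observation) = 0.0548932 / 0.17656 = 0.310904.

0.3109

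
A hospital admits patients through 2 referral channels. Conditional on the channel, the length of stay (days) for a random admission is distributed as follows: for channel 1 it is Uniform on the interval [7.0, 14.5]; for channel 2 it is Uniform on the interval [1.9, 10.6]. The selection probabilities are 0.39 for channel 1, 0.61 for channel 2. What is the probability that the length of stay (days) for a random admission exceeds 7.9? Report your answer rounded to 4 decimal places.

Conditional on each channel, P(X > 7.9): 1: 0.88; 2: 0.310345.
By total probability, P(X > 7.9) = 0.39·0.88 + 0.61·0.310345 = 0.53251.

0.5325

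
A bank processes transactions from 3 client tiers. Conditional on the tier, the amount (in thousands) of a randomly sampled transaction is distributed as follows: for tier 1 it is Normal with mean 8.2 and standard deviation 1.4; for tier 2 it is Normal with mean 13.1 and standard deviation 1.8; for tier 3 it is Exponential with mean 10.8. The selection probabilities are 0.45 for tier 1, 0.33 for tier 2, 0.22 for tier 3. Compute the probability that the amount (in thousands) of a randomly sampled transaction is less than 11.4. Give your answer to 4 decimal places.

Conditional on each tier, P(X < 11.4): 1: 0.988865; 2: 0.172471; 3: 0.652001.
By total probability, P(X < 11.4) = 0.45·0.988865 + 0.33·0.172471 + 0.22·0.652001 = 0.645345.

0.6453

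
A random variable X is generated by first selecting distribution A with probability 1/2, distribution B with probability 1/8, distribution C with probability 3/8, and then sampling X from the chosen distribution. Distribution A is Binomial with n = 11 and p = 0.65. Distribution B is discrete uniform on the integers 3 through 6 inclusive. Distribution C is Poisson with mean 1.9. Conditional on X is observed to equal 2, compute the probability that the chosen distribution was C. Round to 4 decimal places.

0.9910

Likelihoods P(X=2 | ·): A: 0.00183148; B: 0; C: 0.269971.
Posterior ∝ prior × likelihood. Numerator for C: 0.375·0.269971 = 0.101239.
Normalizing constant: 0.5·0.00183148 + 0.125·0 + 0.375·0.269971 = 0.102155.
P(C | observation) = 0.101239 / 0.102155 = 0.991036.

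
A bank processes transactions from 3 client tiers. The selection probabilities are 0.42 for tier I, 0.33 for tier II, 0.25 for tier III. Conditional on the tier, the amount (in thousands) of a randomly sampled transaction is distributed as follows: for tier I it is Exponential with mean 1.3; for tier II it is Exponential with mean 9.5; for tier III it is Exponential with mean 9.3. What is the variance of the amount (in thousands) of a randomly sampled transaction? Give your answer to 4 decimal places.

Per component, I: μ=1.3, E[X²]=3.38; II: μ=9.5, E[X²]=180.5; III: μ=9.3, E[X²]=172.98.
E[X] = 0.42·1.3 + 0.33·9.5 + 0.25·9.3 = 6.006.
E[X²] = 0.42·3.38 + 0.33·180.5 + 0.25·172.98 = 104.23.
Var(X) = E[X²] − (E[X])² = 104.23 − 36.072 = 68.1576.

68.1576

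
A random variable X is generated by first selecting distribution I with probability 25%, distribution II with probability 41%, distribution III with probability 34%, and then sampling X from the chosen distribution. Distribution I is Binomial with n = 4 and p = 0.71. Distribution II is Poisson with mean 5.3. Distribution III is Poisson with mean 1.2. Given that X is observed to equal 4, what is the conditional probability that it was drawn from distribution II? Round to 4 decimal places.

Likelihoods P(X=4 | ·): I: 0.254117; II: 0.164109; III: 0.0260232.
Posterior ∝ prior × likelihood. Numerator for II: 0.41·0.164109 = 0.0672845.
Normalizing constant: 0.25·0.254117 + 0.41·0.164109 + 0.34·0.0260232 = 0.139662.
P(II | observation) = 0.0672845 / 0.139662 = 0.481768.

0.4818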